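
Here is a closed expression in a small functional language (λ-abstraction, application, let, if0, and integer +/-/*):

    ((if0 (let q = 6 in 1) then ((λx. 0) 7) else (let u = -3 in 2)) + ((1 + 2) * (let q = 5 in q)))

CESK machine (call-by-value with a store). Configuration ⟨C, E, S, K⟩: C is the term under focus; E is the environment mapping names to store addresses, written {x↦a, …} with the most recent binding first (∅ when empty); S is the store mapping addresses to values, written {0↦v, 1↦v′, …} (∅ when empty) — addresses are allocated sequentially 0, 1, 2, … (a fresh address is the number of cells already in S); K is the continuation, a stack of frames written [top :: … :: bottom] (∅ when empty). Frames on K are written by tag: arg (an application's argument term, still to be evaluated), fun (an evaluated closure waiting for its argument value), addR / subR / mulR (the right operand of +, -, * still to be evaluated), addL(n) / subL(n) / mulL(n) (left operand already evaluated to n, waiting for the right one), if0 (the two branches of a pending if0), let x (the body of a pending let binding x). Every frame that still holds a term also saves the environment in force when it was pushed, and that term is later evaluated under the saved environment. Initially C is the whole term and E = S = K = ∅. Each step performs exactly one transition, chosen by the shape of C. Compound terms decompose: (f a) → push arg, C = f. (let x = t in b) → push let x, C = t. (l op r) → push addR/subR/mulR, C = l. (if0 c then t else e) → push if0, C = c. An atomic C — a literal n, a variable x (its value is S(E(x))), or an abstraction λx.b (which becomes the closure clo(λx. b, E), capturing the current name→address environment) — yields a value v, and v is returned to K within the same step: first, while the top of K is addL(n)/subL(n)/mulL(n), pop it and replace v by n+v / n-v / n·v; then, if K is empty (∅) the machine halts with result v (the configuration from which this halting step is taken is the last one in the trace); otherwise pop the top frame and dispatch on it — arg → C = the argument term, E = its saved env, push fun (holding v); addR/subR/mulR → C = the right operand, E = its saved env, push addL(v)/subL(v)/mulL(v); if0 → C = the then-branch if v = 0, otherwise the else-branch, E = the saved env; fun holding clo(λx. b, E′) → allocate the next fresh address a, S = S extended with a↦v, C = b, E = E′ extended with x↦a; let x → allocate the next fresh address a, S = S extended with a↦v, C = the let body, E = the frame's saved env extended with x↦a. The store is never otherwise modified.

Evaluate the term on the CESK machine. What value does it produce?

step 0: [C=((if0 (let q = 6 in 1) then ((λx. 0) 7) else (let u = -3 in 2)) + ((1 + 2) * (let q = 5 in q))) | E=∅ | S=∅ | K=∅]
step 1: [C=(if0 (let q = 6 in 1) then ((λx. 0) 7) else (let u = -3 in 2)) | E=∅ | S=∅ | K=[addR]]
step 2: [C=(let q = 6 in 1) | E=∅ | S=∅ | K=[if0 :: addR]]
step 3: [C=6 | E=∅ | S=∅ | K=[let q :: if0 :: addR]]
step 4: [C=1 | E={q↦0} | S={0↦6} | K=[if0 :: addR]]
step 5: [C=(let u = -3 in 2) | E=∅ | S={0↦6} | K=[addR]]
step 6: [C=-3 | E=∅ | S={0↦6} | K=[let u :: addR]]
step 7: [C=2 | E={u↦1} | S={0↦6, 1↦-3} | K=[addR]]
step 8: [C=((1 + 2) * (let q = 5 in q)) | E=∅ | S={0↦6, 1↦-3} | K=[addL(2)]]
step 9: [C=(1 + 2) | E=∅ | S={0↦6, 1↦-3} | K=[mulR :: addL(2)]]
step 10: [C=1 | E=∅ | S={0↦6, 1↦-3} | K=[addR :: mulR :: addL(2)]]
step 11: [C=2 | E=∅ | S={0↦6, 1↦-3} | K=[addL(1) :: mulR :: addL(2)]]
step 12: [C=(let q = 5 in q) | E=∅ | S={0↦6, 1↦-3} | K=[mulL(3) :: addL(2)]]
step 13: [C=5 | E=∅ | S={0↦6, 1↦-3} | K=[let q :: mulL(3) :: addL(2)]]
step 14: [C=q | E={q↦2} | S={0↦6, 1↦-3, 2↦5} | K=[mulL(3) :: addL(2)]]
→ final value 17

Answer: 17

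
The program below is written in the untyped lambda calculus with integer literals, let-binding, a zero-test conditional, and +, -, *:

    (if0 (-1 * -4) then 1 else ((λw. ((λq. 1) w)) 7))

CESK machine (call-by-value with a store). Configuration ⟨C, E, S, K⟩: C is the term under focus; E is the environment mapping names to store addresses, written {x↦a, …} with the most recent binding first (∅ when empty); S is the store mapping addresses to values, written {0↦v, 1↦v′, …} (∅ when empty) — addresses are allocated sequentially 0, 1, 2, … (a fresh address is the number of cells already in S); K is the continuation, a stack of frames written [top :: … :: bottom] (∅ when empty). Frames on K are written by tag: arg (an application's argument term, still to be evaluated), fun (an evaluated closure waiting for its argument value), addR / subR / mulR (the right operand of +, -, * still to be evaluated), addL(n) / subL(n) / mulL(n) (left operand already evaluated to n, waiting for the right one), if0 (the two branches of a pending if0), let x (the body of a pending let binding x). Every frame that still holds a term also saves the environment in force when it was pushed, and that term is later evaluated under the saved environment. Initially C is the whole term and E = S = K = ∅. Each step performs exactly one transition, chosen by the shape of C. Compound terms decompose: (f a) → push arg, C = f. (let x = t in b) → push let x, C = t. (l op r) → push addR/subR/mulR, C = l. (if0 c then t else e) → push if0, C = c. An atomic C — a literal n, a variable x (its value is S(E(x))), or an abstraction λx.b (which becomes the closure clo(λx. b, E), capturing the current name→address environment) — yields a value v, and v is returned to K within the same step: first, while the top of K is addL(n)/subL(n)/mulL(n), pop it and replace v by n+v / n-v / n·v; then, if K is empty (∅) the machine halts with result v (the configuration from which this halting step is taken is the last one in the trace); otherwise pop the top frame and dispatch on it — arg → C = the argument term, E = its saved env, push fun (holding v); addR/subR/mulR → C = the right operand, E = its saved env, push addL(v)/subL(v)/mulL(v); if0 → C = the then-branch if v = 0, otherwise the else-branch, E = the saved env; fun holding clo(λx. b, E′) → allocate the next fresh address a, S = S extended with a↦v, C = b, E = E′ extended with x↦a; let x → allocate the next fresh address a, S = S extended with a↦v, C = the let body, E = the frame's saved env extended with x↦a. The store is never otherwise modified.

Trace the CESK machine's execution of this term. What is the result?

Answer: 1

Machine steps:
[0] [C=(if0 (-1 * -4) then 1 else ((λw. ((λq. 1) w)) 7)) | E=∅ | S=∅ | K=∅]
[1] [C=(-1 * -4) | E=∅ | S=∅ | K=[if0]]
[2] [C=-1 | E=∅ | S=∅ | K=[mulR :: if0]]
[3] [C=-4 | E=∅ | S=∅ | K=[mulL(-1) :: if0]]
[4] [C=((λw. ((λq. 1) w)) 7) | E=∅ | S=∅ | K=∅]
[5] [C=(λw. ((λq. 1) w)) | E=∅ | S=∅ | K=[arg]]
[6] [C=7 | E=∅ | S=∅ | K=[fun]]
[7] [C=((λq. 1) w) | E={w↦0} | S={0↦7} | K=∅]
[8] [C=(λq. 1) | E={w↦0} | S={0↦7} | K=[arg]]
[9] [C=w | E={w↦0} | S={0↦7} | K=[fun]]
[10] [C=1 | E={q↦1, w↦0} | S={0↦7, 1↦7} | K=∅]
→ final value 1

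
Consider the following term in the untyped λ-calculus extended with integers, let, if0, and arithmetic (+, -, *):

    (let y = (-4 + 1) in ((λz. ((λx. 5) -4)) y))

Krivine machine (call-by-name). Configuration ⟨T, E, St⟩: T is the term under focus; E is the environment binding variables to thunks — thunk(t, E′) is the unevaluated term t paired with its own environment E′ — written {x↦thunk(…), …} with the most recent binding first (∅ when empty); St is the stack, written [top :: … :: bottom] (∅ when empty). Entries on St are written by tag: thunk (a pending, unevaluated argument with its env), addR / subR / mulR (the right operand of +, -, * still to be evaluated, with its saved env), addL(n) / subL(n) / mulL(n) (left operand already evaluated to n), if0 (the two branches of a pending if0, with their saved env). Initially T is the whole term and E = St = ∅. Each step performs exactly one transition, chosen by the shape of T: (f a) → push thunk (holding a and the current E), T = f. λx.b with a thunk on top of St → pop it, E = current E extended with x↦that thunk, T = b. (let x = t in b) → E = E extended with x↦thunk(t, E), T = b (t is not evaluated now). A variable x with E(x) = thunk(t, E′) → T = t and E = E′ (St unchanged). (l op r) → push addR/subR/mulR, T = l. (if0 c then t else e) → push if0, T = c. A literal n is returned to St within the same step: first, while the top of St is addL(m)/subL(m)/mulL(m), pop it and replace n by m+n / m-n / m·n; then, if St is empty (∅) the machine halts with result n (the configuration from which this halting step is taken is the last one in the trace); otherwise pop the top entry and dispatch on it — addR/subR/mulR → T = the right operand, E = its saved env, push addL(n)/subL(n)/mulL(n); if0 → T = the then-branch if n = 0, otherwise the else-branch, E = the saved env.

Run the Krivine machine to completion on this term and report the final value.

step 0: <T=(let y = (-4 + 1) in ((λz. ((λx. 5) -4)) y)), E=∅, St=∅>
step 1: <T=((λz. ((λx. 5) -4)) y), E={y↦thunk((-4 + 1), ∅)}, St=∅>
step 2: <T=(λz. ((λx. 5) -4)), E={y↦thunk((-4 + 1), ∅)}, St=[thunk]>
step 3: <T=((λx. 5) -4), E={z↦thunk(y, {y↦thunk((-4 + 1), ∅)}), y↦thunk((-4 + 1), ∅)}, St=∅>
step 4: <T=(λx. 5), E={z↦thunk(y, {y↦thunk((-4 + 1), ∅)}), y↦thunk((-4 + 1), ∅)}, St=[thunk]>
step 5: <T=5, E={x↦thunk(-4, {z↦thunk(y, {y↦thunk((-4 + 1), ∅)}), y↦thunk((-4 + 1), ∅)}), z↦thunk(y, {y↦thunk((-4 + 1), ∅)}), y↦thunk((-4 + 1), ∅)}, St=∅>
→ final value 5

Answer: 5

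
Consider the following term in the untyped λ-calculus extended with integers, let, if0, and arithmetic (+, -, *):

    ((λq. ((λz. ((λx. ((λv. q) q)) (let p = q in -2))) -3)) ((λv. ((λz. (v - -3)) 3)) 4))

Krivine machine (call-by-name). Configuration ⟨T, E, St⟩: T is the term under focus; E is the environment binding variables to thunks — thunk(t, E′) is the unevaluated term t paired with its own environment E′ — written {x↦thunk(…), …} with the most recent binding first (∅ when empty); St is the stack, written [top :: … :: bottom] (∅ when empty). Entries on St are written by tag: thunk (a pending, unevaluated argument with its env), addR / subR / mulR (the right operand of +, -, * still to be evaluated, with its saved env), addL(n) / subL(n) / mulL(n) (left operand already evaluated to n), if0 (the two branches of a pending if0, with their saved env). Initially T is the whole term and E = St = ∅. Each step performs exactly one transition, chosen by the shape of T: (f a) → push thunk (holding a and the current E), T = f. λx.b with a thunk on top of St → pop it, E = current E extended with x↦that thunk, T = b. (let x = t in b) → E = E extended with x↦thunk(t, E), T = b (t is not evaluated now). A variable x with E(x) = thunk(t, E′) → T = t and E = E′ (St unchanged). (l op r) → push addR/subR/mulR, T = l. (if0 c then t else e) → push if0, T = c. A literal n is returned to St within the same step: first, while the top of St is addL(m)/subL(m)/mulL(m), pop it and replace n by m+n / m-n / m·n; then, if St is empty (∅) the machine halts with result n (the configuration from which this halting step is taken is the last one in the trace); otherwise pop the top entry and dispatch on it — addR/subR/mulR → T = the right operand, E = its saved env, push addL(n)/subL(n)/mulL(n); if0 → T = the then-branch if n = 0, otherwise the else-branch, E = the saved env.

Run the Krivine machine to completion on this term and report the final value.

Answer: 7

Execution trace:
step 0: [T=((λq. ((λz. ((λx. ((λv. q) q)) (let p = q in -2))) -3)) ((λv. ((λz. (v - -3)) 3)) 4)) | E=∅ | St=∅]
step 1: [T=(λq. ((λz. ((λx. ((λv. q) q)) (let p = q in -2))) -3)) | E=∅ | St=[thunk]]
step 2: [T=((λz. ((λx. ((λv. q) q)) (let p = q in -2))) -3) | E={q↦thunk(((λv. ((λz. (v - -3)) 3)) 4), ∅)} | St=∅]
step 3: [T=(λz. ((λx. ((λv. q) q)) (let p = q in -2))) | E={q↦thunk(((λv. ((λz. (v - -3)) 3)) 4), ∅)} | St=[thunk]]
step 4: [T=((λx. ((λv. q) q)) (let p = q in -2)) | E={z↦thunk(-3, {q↦thunk(((λv. ((λz. (v - -3)) 3)) 4), ∅)}), q↦thunk(((λv. ((λz. (v - -3)) 3)) 4), ∅)} | St=∅]
step 5: [T=(λx. ((λv. q) q)) | E={z↦thunk(-3, {q↦thunk(((λv. ((λz. (v - -3)) 3)) 4), ∅)}), q↦thunk(((λv. ((λz. (v - -3)) 3)) 4), ∅)} | St=[thunk]]
step 6: [T=((λv. q) q) | E={x↦thunk((let p = q in -2), {z↦thunk(-3, {q↦thunk(((λv. ((λz. (v - -3)) 3)) 4), ∅)}), q↦thunk(((λv. ((λz. (v - -3)) 3)) 4), ∅)}), z↦thunk(-3, {q↦thunk(((λv. ((λz. (v - -3)) 3)) 4), ∅)}), q↦thunk(((λv. ((λz. (v - -3)) 3)) 4), ∅)} | St=∅]
step 7: [T=(λv. q) | E={x↦thunk((let p = q in -2), {z↦thunk(-3, {q↦thunk(((λv. ((λz. (v - -3)) 3)) 4), ∅)}), q↦thunk(((λv. ((λz. (v - -3)) 3)) 4), ∅)}), z↦thunk(-3, {q↦thunk(((λv. ((λz. (v - -3)) 3)) 4), ∅)}), q↦thunk(((λv. ((λz. (v - -3)) 3)) 4), ∅)} | St=[thunk]]
step 8: [T=q | E={v↦thunk(q, {x↦thunk((let p = q in -2), {z↦thunk(-3, {q↦thunk(((λv. ((λz. (v - -3)) 3)) 4), ∅)}), q↦thunk(((λv. ((λz. (v - -3)) 3)) 4), ∅)}), z↦thunk(-3, {q↦thunk(((λv. ((λz. (v - -3)) 3)) 4), ∅)}), q↦thunk(((λv. ((λz. (v - -3)) 3)) 4), ∅)}), x↦thunk((let p = q in -2), {z↦thunk(-3, {q↦thunk(((λv. ((λz. (v - -3)) 3)) 4), ∅)}), q↦thunk(((λv. ((λz. (v - -3)) 3)) 4), ∅)}), z↦thunk(-3, {q↦thunk(((λv. ((λz. (v - -3)) 3)) 4), ∅)}), q↦thunk(((λv. ((λz. (v - -3)) 3)) 4), ∅)} | St=∅]
step 9: [T=((λv. ((λz. (v - -3)) 3)) 4) | E=∅ | St=∅]
step 10: [T=(λv. ((λz. (v - -3)) 3)) | E=∅ | St=[thunk]]
step 11: [T=((λz. (v - -3)) 3) | E={v↦thunk(4, ∅)} | St=∅]
step 12: [T=(λz. (v - -3)) | E={v↦thunk(4, ∅)} | St=[thunk]]
step 13: [T=(v - -3) | E={z↦thunk(3, {v↦thunk(4, ∅)}), v↦thunk(4, ∅)} | St=∅]
step 14: [T=v | E={z↦thunk(3, {v↦thunk(4, ∅)}), v↦thunk(4, ∅)} | St=[subR]]
step 15: [T=4 | E=∅ | St=[subR]]
step 16: [T=-3 | E={z↦thunk(3, {v↦thunk(4, ∅)}), v↦thunk(4, ∅)} | St=[subL(4)]]
→ final value 7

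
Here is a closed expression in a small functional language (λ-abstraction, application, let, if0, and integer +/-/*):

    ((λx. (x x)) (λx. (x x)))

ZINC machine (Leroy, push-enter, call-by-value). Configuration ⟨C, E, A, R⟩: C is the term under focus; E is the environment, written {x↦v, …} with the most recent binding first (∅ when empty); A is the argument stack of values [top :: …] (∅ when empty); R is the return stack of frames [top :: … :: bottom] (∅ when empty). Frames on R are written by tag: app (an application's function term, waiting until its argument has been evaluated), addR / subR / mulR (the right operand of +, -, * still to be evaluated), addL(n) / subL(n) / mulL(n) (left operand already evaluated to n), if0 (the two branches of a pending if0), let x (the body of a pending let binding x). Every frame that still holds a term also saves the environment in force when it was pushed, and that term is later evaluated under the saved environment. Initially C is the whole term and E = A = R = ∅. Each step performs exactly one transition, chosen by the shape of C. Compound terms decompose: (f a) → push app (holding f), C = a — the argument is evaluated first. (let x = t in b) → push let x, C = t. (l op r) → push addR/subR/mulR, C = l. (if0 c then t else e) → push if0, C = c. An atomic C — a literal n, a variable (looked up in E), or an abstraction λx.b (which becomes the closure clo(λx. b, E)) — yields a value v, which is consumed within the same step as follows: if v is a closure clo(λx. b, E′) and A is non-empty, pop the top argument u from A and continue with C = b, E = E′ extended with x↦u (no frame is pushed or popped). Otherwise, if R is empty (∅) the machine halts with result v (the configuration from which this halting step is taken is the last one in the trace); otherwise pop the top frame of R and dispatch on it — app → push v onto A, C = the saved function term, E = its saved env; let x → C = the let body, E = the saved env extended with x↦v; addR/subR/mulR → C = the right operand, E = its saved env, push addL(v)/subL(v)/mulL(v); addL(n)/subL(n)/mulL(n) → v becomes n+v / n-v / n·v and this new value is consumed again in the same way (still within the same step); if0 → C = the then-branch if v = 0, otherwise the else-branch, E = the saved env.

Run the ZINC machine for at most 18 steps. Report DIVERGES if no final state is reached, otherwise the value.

t=0: ⟨C=((λx. (x x)) (λx. (x x))); E=∅; A=∅; R=∅⟩
t=1: ⟨C=(λx. (x x)); E=∅; A=∅; R=[app]⟩
t=2: ⟨C=(λx. (x x)); E=∅; A=[clo(λx. (x x), ∅)]; R=∅⟩
t=3: ⟨C=(x x); E={x↦clo(λx. (x x), ∅)}; A=∅; R=∅⟩
t=4: ⟨C=x; E={x↦clo(λx. (x x), ∅)}; A=∅; R=[app]⟩
t=5: ⟨C=x; E={x↦clo(λx. (x x), ∅)}; A=[clo(λx. (x x), ∅)]; R=∅⟩
… configuration repeats with period 3 (steps 3–5 recur indefinitely) …

Answer: DIVERGES (no final state within 18 steps)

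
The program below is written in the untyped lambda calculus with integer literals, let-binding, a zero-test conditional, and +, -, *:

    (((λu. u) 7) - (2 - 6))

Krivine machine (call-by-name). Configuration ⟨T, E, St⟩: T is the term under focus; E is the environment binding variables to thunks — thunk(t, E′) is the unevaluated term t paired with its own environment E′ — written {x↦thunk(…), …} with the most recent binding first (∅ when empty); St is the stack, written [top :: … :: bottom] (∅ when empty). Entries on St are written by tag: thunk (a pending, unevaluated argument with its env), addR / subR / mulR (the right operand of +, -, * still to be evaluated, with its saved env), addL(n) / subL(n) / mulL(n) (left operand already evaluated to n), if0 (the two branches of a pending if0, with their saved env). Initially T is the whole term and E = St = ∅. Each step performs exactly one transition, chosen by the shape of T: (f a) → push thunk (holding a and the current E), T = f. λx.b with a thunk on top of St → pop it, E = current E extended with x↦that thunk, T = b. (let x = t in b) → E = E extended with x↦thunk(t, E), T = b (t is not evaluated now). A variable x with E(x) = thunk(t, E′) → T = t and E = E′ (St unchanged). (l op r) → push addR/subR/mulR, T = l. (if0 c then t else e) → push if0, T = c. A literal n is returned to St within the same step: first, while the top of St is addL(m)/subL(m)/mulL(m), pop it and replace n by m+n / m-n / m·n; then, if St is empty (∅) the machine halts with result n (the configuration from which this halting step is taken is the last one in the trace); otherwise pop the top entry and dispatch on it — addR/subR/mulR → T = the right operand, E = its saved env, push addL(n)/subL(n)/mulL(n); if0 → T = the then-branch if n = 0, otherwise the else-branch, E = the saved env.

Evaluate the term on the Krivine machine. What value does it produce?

Answer: 11

Execution trace:
0. ⟨T=(((λu. u) 7) - (2 - 6)); E=∅; St=∅⟩
1. ⟨T=((λu. u) 7); E=∅; St=[subR]⟩
2. ⟨T=(λu. u); E=∅; St=[thunk :: subR]⟩
3. ⟨T=u; E={u↦thunk(7, ∅)}; St=[subR]⟩
4. ⟨T=7; E=∅; St=[subR]⟩
5. ⟨T=(2 - 6); E=∅; St=[subL(7)]⟩
6. ⟨T=2; E=∅; St=[subR :: subL(7)]⟩
7. ⟨T=6; E=∅; St=[subL(2) :: subL(7)]⟩
→ final value 11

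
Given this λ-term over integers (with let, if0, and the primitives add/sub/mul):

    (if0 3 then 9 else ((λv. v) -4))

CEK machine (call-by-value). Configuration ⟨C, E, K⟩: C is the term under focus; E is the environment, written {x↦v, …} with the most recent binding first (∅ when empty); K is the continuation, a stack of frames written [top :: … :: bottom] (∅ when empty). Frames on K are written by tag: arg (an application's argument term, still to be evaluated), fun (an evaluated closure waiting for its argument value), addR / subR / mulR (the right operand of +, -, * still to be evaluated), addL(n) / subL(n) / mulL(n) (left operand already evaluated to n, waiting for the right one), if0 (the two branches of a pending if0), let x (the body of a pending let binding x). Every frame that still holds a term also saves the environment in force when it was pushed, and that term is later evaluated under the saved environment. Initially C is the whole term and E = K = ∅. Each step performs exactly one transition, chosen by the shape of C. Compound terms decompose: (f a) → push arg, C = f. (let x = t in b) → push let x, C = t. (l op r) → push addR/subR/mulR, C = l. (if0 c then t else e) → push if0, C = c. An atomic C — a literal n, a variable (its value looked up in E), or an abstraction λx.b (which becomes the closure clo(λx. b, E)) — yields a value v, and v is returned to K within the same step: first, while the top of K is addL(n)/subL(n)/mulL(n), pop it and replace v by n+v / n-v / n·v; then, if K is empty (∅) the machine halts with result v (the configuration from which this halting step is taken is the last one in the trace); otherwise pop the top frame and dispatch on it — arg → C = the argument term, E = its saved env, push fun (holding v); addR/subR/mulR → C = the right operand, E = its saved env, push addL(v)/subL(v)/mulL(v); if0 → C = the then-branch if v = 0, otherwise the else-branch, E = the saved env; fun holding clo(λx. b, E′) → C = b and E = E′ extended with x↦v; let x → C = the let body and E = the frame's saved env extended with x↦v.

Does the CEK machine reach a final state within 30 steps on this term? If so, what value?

t=0: [C=(if0 3 then 9 else ((λv. v) -4)) | E=∅ | K=∅]
t=1: [C=3 | E=∅ | K=[if0]]
t=2: [C=((λv. v) -4) | E=∅ | K=∅]
t=3: [C=(λv. v) | E=∅ | K=[arg]]
t=4: [C=-4 | E=∅ | K=[fun]]
t=5: [C=v | E={v↦-4} | K=∅]
→ final value -4

Answer: -4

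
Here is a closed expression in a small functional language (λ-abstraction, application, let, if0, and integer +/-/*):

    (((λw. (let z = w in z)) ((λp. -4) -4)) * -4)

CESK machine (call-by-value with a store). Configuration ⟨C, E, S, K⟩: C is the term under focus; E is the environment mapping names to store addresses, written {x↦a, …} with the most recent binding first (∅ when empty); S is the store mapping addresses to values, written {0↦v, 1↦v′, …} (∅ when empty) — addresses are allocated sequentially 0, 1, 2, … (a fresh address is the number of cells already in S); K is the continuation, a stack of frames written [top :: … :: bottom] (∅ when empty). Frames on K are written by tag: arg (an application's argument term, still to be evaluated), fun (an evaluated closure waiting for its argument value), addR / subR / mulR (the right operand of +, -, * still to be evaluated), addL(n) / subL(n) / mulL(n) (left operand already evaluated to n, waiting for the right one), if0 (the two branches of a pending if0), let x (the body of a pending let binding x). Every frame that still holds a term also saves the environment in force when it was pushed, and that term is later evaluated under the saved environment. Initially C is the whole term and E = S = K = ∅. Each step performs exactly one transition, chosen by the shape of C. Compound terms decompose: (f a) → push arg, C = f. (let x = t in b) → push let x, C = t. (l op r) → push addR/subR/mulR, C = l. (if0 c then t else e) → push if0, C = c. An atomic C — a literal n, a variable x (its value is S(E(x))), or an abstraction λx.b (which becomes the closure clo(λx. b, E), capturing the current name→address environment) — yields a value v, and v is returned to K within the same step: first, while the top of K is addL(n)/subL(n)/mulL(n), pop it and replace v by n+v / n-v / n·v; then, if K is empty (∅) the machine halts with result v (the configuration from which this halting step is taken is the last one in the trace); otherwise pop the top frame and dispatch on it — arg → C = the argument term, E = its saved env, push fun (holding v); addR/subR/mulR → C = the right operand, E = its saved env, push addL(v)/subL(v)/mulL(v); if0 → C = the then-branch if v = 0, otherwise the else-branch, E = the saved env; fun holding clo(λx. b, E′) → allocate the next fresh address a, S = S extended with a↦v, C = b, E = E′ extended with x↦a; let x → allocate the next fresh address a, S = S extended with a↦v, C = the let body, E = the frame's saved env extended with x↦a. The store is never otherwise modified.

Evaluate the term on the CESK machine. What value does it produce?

Answer: 16

Derivation:
step 0: [C=(((λw. (let z = w in z)) ((λp. -4) -4)) * -4) | E=∅ | S=∅ | K=∅]
step 1: [C=((λw. (let z = w in z)) ((λp. -4) -4)) | E=∅ | S=∅ | K=[mulR]]
step 2: [C=(λw. (let z = w in z)) | E=∅ | S=∅ | K=[arg :: mulR]]
step 3: [C=((λp. -4) -4) | E=∅ | S=∅ | K=[fun :: mulR]]
step 4: [C=(λp. -4) | E=∅ | S=∅ | K=[arg :: fun :: mulR]]
step 5: [C=-4 | E=∅ | S=∅ | K=[fun :: fun :: mulR]]
step 6: [C=-4 | E={p↦0} | S={0↦-4} | K=[fun :: mulR]]
step 7: [C=(let z = w in z) | E={w↦1} | S={0↦-4, 1↦-4} | K=[mulR]]
step 8: [C=w | E={w↦1} | S={0↦-4, 1↦-4} | K=[let z :: mulR]]
step 9: [C=z | E={z↦2, w↦1} | S={0↦-4, 1↦-4, 2↦-4} | K=[mulR]]
step 10: [C=-4 | E=∅ | S={0↦-4, 1↦-4, 2↦-4} | K=[mulL(-4)]]
→ final value 16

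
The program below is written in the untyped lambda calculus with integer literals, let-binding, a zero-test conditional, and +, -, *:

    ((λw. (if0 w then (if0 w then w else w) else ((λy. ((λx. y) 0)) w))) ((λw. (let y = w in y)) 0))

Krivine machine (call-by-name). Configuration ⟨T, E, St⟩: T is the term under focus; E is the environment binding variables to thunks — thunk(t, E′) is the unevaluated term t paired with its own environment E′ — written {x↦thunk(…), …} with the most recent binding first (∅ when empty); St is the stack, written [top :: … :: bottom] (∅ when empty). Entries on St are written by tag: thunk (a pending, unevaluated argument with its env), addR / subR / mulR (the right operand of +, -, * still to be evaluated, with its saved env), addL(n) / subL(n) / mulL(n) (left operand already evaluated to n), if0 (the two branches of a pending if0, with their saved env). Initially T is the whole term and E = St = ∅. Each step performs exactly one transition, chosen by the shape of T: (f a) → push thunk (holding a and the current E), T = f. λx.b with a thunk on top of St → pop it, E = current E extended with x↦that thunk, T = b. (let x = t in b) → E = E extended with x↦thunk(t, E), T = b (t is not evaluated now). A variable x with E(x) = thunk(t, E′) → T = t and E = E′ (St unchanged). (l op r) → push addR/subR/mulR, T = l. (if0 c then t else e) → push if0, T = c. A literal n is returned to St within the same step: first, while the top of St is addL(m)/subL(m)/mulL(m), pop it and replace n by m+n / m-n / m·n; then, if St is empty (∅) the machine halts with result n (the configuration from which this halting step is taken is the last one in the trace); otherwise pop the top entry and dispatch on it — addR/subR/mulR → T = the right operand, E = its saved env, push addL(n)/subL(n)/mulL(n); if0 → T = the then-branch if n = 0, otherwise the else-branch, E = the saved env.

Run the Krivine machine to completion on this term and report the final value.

Answer: 0

Execution trace:
t=0: [T=((λw. (if0 w then (if0 w then w else w) else ((λy. ((λx. y) 0)) w))) ((λw. (let y = w in y)) 0)) | E=∅ | St=∅]
t=1: [T=(λw. (if0 w then (if0 w then w else w) else ((λy. ((λx. y) 0)) w))) | E=∅ | St=[thunk]]
t=2: [T=(if0 w then (if0 w then w else w) else ((λy. ((λx. y) 0)) w)) | E={w↦thunk(((λw. (let y = w in y)) 0), ∅)} | St=∅]
t=3: [T=w | E={w↦thunk(((λw. (let y = w in y)) 0), ∅)} | St=[if0]]
t=4: [T=((λw. (let y = w in y)) 0) | E=∅ | St=[if0]]
t=5: [T=(λw. (let y = w in y)) | E=∅ | St=[thunk :: if0]]
t=6: [T=(let y = w in y) | E={w↦thunk(0, ∅)} | St=[if0]]
t=7: [T=y | E={y↦thunk(w, {w↦thunk(0, ∅)}), w↦thunk(0, ∅)} | St=[if0]]
t=8: [T=w | E={w↦thunk(0, ∅)} | St=[if0]]
t=9: [T=0 | E=∅ | St=[if0]]
t=10: [T=(if0 w then w else w) | E={w↦thunk(((λw. (let y = w in y)) 0), ∅)} | St=∅]
t=11: [T=w | E={w↦thunk(((λw. (let y = w in y)) 0), ∅)} | St=[if0]]
t=12: [T=((λw. (let y = w in y)) 0) | E=∅ | St=[if0]]
t=13: [T=(λw. (let y = w in y)) | E=∅ | St=[thunk :: if0]]
t=14: [T=(let y = w in y) | E={w↦thunk(0, ∅)} | St=[if0]]
t=15: [T=y | E={y↦thunk(w, {w↦thunk(0, ∅)}), w↦thunk(0, ∅)} | St=[if0]]
t=16: [T=w | E={w↦thunk(0, ∅)} | St=[if0]]
t=17: [T=0 | E=∅ | St=[if0]]
t=18: [T=w | E={w↦thunk(((λw. (let y = w in y)) 0), ∅)} | St=∅]
t=19: [T=((λw. (let y = w in y)) 0) | E=∅ | St=∅]
t=20: [T=(λw. (let y = w in y)) | E=∅ | St=[thunk]]
t=21: [T=(let y = w in y) | E={w↦thunk(0, ∅)} | St=∅]
t=22: [T=y | E={y↦thunk(w, {w↦thunk(0, ∅)}), w↦thunk(0, ∅)} | St=∅]
t=23: [T=w | E={w↦thunk(0, ∅)} | St=∅]
t=24: [T=0 | E=∅ | St=∅]
→ final value 0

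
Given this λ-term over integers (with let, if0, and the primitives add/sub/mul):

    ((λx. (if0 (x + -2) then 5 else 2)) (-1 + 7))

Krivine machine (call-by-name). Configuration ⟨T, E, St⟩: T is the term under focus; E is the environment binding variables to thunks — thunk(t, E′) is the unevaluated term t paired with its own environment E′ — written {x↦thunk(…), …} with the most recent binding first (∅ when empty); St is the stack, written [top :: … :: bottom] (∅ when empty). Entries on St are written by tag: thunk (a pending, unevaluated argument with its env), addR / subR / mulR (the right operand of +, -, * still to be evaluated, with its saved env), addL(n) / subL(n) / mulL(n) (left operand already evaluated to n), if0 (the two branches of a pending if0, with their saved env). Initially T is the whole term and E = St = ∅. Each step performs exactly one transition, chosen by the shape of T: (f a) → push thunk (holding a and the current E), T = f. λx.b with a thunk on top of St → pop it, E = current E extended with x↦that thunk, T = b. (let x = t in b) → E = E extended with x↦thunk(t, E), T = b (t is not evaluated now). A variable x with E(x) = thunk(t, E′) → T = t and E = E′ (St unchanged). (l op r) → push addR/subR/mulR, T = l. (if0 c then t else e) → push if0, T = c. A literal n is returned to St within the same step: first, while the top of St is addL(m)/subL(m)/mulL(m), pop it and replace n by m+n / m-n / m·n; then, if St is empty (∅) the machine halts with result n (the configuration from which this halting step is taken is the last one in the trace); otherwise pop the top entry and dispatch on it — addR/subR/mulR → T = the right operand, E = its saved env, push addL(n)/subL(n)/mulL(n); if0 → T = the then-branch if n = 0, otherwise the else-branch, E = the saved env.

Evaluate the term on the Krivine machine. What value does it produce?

Answer: 2

Execution trace:
t=0: ⟨T=((λx. (if0 (x + -2) then 5 else 2)) (-1 + 7)); E=∅; St=∅⟩
t=1: ⟨T=(λx. (if0 (x + -2) then 5 else 2)); E=∅; St=[thunk]⟩
t=2: ⟨T=(if0 (x + -2) then 5 else 2); E={x↦thunk((-1 + 7), ∅)}; St=∅⟩
t=3: ⟨T=(x + -2); E={x↦thunk((-1 + 7), ∅)}; St=[if0]⟩
t=4: ⟨T=x; E={x↦thunk((-1 + 7), ∅)}; St=[addR :: if0]⟩
t=5: ⟨T=(-1 + 7); E=∅; St=[addR :: if0]⟩
t=6: ⟨T=-1; E=∅; St=[addR :: addR :: if0]⟩
t=7: ⟨T=7; E=∅; St=[addL(-1) :: addR :: if0]⟩
t=8: ⟨T=-2; E={x↦thunk((-1 + 7), ∅)}; St=[addL(6) :: if0]⟩
t=9: ⟨T=2; E={x↦thunk((-1 + 7), ∅)}; St=∅⟩
→ final value 2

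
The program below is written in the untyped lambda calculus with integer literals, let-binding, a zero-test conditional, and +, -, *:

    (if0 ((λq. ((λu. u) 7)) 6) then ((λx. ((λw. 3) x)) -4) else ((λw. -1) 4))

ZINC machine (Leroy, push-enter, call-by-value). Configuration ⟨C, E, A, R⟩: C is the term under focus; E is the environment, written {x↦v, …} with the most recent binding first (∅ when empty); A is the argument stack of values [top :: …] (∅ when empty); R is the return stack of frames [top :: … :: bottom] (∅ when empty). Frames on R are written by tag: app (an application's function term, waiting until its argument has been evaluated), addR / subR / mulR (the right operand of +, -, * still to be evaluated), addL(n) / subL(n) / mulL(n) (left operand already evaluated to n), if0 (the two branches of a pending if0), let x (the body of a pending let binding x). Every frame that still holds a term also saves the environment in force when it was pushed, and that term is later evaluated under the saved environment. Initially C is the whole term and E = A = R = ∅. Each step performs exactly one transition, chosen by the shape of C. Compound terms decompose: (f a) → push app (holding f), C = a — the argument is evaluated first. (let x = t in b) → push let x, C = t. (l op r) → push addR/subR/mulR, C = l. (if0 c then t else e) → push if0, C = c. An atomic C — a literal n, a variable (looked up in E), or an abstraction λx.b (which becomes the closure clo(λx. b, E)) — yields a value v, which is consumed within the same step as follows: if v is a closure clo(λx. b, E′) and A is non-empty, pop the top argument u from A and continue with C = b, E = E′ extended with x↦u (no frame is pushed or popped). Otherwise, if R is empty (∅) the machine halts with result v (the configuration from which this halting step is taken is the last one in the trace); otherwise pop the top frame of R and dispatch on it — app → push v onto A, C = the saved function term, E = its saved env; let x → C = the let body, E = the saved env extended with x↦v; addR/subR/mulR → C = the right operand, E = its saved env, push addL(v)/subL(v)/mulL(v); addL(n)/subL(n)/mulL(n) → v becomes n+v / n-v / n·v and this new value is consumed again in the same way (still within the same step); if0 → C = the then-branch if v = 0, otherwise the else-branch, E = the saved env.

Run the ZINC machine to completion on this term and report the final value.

Answer: -1

Execution trace:
t=0: <C=(if0 ((λq. ((λu. u) 7)) 6) then ((λx. ((λw. 3) x)) -4) else ((λw. -1) 4)), E=∅, A=∅, R=∅>
t=1: <C=((λq. ((λu. u) 7)) 6), E=∅, A=∅, R=[if0]>
t=2: <C=6, E=∅, A=∅, R=[app :: if0]>
t=3: <C=(λq. ((λu. u) 7)), E=∅, A=[6], R=[if0]>
t=4: <C=((λu. u) 7), E={q↦6}, A=∅, R=[if0]>
t=5: <C=7, E={q↦6}, A=∅, R=[app :: if0]>
t=6: <C=(λu. u), E={q↦6}, A=[7], R=[if0]>
t=7: <C=u, E={u↦7, q↦6}, A=∅, R=[if0]>
t=8: <C=((λw. -1) 4), E=∅, A=∅, R=∅>
t=9: <C=4, E=∅, A=∅, R=[app]>
t=10: <C=(λw. -1), E=∅, A=[4], R=∅>
t=11: <C=-1, E={w↦4}, A=∅, R=∅>
→ final value -1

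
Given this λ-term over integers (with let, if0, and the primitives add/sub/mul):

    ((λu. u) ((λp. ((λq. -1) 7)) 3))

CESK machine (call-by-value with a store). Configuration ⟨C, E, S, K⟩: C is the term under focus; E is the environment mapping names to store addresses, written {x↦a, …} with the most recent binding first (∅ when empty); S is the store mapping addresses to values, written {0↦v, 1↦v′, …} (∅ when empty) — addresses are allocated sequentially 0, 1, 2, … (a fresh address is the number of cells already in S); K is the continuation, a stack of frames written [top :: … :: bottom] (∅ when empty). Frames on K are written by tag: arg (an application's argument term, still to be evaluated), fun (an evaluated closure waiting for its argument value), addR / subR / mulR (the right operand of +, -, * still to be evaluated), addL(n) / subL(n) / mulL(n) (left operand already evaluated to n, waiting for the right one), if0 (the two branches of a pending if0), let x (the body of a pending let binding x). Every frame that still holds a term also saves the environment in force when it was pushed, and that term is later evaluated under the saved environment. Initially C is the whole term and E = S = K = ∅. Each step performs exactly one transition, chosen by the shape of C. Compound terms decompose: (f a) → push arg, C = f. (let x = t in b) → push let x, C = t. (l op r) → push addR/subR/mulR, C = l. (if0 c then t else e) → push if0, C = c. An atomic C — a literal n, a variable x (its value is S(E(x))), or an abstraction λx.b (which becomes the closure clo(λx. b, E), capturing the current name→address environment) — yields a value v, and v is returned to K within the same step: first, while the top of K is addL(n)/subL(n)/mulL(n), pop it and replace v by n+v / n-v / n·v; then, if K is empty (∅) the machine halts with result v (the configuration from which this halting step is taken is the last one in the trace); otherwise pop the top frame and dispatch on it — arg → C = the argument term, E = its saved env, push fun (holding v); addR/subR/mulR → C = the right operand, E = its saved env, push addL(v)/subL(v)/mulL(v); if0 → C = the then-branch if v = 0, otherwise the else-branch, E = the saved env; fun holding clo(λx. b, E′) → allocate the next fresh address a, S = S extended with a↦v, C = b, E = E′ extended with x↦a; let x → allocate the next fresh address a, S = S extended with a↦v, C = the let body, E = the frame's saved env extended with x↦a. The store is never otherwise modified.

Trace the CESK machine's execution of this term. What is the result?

Answer: -1

Derivation:
0. <C=((λu. u) ((λp. ((λq. -1) 7)) 3)), E=∅, S=∅, K=∅>
1. <C=(λu. u), E=∅, S=∅, K=[arg]>
2. <C=((λp. ((λq. -1) 7)) 3), E=∅, S=∅, K=[fun]>
3. <C=(λp. ((λq. -1) 7)), E=∅, S=∅, K=[arg :: fun]>
4. <C=3, E=∅, S=∅, K=[fun :: fun]>
5. <C=((λq. -1) 7), E={p↦0}, S={0↦3}, K=[fun]>
6. <C=(λq. -1), E={p↦0}, S={0↦3}, K=[arg :: fun]>
7. <C=7, E={p↦0}, S={0↦3}, K=[fun :: fun]>
8. <C=-1, E={q↦1, p↦0}, S={0↦3, 1↦7}, K=[fun]>
9. <C=u, E={u↦2}, S={0↦3, 1↦7, 2↦-1}, K=∅>
→ final value -1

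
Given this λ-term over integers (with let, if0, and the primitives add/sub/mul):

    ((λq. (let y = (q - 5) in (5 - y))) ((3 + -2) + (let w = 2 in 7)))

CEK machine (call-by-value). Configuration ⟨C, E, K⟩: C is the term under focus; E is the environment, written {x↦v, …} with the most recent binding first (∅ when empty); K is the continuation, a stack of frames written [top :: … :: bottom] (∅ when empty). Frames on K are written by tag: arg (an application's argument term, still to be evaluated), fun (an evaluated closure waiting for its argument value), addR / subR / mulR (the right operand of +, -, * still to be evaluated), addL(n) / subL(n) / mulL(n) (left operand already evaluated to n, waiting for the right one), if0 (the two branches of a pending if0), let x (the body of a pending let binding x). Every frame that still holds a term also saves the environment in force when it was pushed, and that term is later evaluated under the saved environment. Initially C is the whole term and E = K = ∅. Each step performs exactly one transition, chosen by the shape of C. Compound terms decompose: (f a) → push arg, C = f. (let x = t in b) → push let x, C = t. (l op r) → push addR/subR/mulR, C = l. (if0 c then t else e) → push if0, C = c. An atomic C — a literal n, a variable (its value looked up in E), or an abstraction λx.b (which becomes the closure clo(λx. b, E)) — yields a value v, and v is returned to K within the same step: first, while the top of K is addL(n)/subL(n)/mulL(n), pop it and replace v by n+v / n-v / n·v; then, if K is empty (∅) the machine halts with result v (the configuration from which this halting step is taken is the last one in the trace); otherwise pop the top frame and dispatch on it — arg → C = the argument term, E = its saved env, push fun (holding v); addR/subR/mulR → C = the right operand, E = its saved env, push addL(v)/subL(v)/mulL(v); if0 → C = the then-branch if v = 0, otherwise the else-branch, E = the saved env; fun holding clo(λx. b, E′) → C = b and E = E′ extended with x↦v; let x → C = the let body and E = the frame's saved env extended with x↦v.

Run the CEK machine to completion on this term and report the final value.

Answer: 2

Machine steps:
step 0: [C=((λq. (let y = (q - 5) in (5 - y))) ((3 + -2) + (let w = 2 in 7))) | E=∅ | K=∅]
step 1: [C=(λq. (let y = (q - 5) in (5 - y))) | E=∅ | K=[arg]]
step 2: [C=((3 + -2) + (let w = 2 in 7)) | E=∅ | K=[fun]]
step 3: [C=(3 + -2) | E=∅ | K=[addR :: fun]]
step 4: [C=3 | E=∅ | K=[addR :: addR :: fun]]
step 5: [C=-2 | E=∅ | K=[addL(3) :: addR :: fun]]
step 6: [C=(let w = 2 in 7) | E=∅ | K=[addL(1) :: fun]]
step 7: [C=2 | E=∅ | K=[let w :: addL(1) :: fun]]
step 8: [C=7 | E={w↦2} | K=[addL(1) :: fun]]
step 9: [C=(let y = (q - 5) in (5 - y)) | E={q↦8} | K=∅]
step 10: [C=(q - 5) | E={q↦8} | K=[let y]]
step 11: [C=q | E={q↦8} | K=[subR :: let y]]
step 12: [C=5 | E={q↦8} | K=[subL(8) :: let y]]
step 13: [C=(5 - y) | E={y↦3, q↦8} | K=∅]
step 14: [C=5 | E={y↦3, q↦8} | K=[subR]]
step 15: [C=y | E={y↦3, q↦8} | K=[subL(5)]]
→ final value 2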